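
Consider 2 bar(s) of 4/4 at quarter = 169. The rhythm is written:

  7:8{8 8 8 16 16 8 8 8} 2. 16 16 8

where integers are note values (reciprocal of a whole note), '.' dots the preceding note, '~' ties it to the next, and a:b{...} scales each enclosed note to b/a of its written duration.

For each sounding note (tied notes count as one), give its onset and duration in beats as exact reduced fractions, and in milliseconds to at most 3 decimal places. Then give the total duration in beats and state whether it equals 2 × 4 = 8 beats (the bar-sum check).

1) 0.0ms=0b +202.874ms=4/7b
2) 202.874ms=4/7b +202.874ms=4/7b
3) 405.748ms=8/7b +202.874ms=4/7b
4) 608.622ms=12/7b +101.437ms=2/7b
5) 710.059ms=2b +101.437ms=2/7b
6) 811.496ms=16/7b +202.874ms=4/7b
7) 1014.37ms=20/7b +202.874ms=4/7b
8) 1217.244ms=24/7b +202.874ms=4/7b
9) 1420.118ms=4b +1065.089ms=3b
10) 2485.207ms=7b +88.757ms=1/4b
11) 2573.964ms=29/4b +88.757ms=1/4b
12) 2662.722ms=15/2b +177.515ms=1/2b
Σ=8b of 8 (169bpm 4/4) — PASS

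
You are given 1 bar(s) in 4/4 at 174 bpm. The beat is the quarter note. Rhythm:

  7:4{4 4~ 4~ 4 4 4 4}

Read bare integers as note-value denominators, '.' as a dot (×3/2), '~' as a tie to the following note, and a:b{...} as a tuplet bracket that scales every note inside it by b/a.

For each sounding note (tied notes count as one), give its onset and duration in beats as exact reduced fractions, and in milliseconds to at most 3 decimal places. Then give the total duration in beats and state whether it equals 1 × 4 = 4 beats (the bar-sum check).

1) 0.0ms=0b +197.044ms=4/7b
2) 197.044ms=4/7b +591.133ms=12/7b
3) 788.177ms=16/7b +197.044ms=4/7b
4) 985.222ms=20/7b +197.044ms=4/7b
5) 1182.266ms=24/7b +197.044ms=4/7b
Σ=4b of 4 (174bpm 4/4) — PASS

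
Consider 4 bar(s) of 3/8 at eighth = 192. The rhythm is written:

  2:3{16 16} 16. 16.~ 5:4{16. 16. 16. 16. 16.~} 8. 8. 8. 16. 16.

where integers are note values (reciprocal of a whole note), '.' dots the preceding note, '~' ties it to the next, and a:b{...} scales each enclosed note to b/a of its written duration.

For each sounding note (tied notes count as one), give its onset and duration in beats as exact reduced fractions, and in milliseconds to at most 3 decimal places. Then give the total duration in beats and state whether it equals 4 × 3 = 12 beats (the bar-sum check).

1) 0.0ms=0b +234.375ms=3/4b
2) 234.375ms=3/4b +234.375ms=3/4b
3) 468.75ms=3/2b +234.375ms=3/4b
4) 703.125ms=9/4b +421.875ms=27/20b
5) 1125.0ms=18/5b +187.5ms=3/5b
6) 1312.5ms=21/5b +187.5ms=3/5b
7) 1500.0ms=24/5b +187.5ms=3/5b
8) 1687.5ms=27/5b +656.25ms=21/10b
9) 2343.75ms=15/2b +468.75ms=3/2b
10) 2812.5ms=9b +468.75ms=3/2b
11) 3281.25ms=21/2b +234.375ms=3/4b
12) 3515.625ms=45/4b +234.375ms=3/4b
Σ=12b of 12 (192bpm 3/8) — PASS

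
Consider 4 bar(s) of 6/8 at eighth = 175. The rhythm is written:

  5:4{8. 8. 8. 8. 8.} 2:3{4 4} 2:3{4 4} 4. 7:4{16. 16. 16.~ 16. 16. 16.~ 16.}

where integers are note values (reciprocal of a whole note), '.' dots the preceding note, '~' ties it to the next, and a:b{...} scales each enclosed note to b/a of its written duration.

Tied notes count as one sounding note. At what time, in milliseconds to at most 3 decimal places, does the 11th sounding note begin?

note 11 onset = 21b = 7200.0ms

1. 0.0ms @ 0 + 411.429ms (6/5)
2. 411.429ms @ 6/5 + 411.429ms (6/5)
3. 822.857ms @ 12/5 + 411.429ms (6/5)
4. 1234.286ms @ 18/5 + 411.429ms (6/5)
5. 1645.714ms @ 24/5 + 411.429ms (6/5)
6. 2057.143ms @ 6 + 1028.571ms (3)
7. 3085.714ms @ 9 + 1028.571ms (3)
8. 4114.286ms @ 12 + 1028.571ms (3)
9. 5142.857ms @ 15 + 1028.571ms (3)
10. 6171.429ms @ 18 + 1028.571ms (3)
11. 7200.0ms @ 21 + 146.939ms (3/7)
12. 7346.939ms @ 150/7 + 146.939ms (3/7)
13. 7493.878ms @ 153/7 + 293.878ms (6/7)
14. 7787.755ms @ 159/7 + 146.939ms (3/7)
15. 7934.694ms @ 162/7 + 293.878ms (6/7)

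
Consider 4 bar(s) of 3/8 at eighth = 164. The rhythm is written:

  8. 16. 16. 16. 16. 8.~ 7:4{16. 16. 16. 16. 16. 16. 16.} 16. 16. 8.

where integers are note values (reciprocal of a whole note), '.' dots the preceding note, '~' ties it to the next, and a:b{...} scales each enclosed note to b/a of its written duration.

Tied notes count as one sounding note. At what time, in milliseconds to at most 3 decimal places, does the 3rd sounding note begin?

note 3 onset = 9/4b = 823.171ms

1. 0.0ms @ 0 + 548.78ms (3/2)
2. 548.78ms @ 3/2 + 274.39ms (3/4)
3. 823.171ms @ 9/4 + 274.39ms (3/4)
4. 1097.561ms @ 3 + 274.39ms (3/4)
5. 1371.951ms @ 15/4 + 274.39ms (3/4)
6. 1646.341ms @ 9/2 + 705.575ms (27/14)
7. 2351.916ms @ 45/7 + 156.794ms (3/7)
8. 2508.711ms @ 48/7 + 156.794ms (3/7)
9. 2665.505ms @ 51/7 + 156.794ms (3/7)
10. 2822.3ms @ 54/7 + 156.794ms (3/7)
11. 2979.094ms @ 57/7 + 156.794ms (3/7)
12. 3135.889ms @ 60/7 + 156.794ms (3/7)
13. 3292.683ms @ 9 + 274.39ms (3/4)
14. 3567.073ms @ 39/4 + 274.39ms (3/4)
15. 3841.463ms @ 21/2 + 548.78ms (3/2)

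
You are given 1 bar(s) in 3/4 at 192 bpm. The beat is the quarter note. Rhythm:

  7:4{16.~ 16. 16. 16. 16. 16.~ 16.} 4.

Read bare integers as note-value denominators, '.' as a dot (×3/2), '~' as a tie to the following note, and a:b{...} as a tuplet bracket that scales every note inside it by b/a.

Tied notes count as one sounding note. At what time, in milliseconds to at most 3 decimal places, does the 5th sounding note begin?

1. 0.0ms @ 0 + 133.929ms (3/7)
2. 133.929ms @ 3/7 + 66.964ms (3/14)
3. 200.893ms @ 9/14 + 66.964ms (3/14)
4. 267.857ms @ 6/7 + 66.964ms (3/14)
5. 334.821ms @ 15/14 + 133.929ms (3/7)
6. 468.75ms @ 3/2 + 468.75ms (3/2)

note 5 onset = 15/14b = 334.821ms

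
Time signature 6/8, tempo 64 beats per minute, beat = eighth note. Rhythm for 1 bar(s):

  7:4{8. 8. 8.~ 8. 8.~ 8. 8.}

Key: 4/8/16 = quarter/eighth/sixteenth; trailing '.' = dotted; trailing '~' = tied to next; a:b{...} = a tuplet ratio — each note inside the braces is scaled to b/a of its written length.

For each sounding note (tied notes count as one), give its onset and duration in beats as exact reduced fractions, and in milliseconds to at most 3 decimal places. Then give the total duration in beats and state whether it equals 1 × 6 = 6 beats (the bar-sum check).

1) 0.0ms=0b +803.571ms=6/7b
2) 803.571ms=6/7b +803.571ms=6/7b
3) 1607.143ms=12/7b +1607.143ms=12/7b
4) 3214.286ms=24/7b +1607.143ms=12/7b
5) 4821.429ms=36/7b +803.571ms=6/7b
Σ=6b of 6 (64bpm 6/8) — PASS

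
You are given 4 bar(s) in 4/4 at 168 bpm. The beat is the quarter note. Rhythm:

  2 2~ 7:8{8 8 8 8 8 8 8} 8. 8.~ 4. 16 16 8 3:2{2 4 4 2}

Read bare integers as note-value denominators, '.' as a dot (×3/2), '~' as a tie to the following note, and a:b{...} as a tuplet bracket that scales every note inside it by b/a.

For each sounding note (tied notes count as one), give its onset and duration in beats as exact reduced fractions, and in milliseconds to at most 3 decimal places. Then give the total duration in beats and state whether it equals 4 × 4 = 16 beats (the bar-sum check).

1) 0.0ms=0b +714.286ms=2b
2) 714.286ms=2b +918.367ms=18/7b
3) 1632.653ms=32/7b +204.082ms=4/7b
4) 1836.735ms=36/7b +204.082ms=4/7b
5) 2040.816ms=40/7b +204.082ms=4/7b
6) 2244.898ms=44/7b +204.082ms=4/7b
7) 2448.98ms=48/7b +204.082ms=4/7b
8) 2653.061ms=52/7b +204.082ms=4/7b
9) 2857.143ms=8b +267.857ms=3/4b
10) 3125.0ms=35/4b +803.571ms=9/4b
11) 3928.571ms=11b +89.286ms=1/4b
12) 4017.857ms=45/4b +89.286ms=1/4b
13) 4107.143ms=23/2b +178.571ms=1/2b
14) 4285.714ms=12b +476.19ms=4/3b
15) 4761.905ms=40/3b +238.095ms=2/3b
16) 5000.0ms=14b +238.095ms=2/3b
17) 5238.095ms=44/3b +476.19ms=4/3b
Σ=16b of 16 (168bpm 4/4) — PASS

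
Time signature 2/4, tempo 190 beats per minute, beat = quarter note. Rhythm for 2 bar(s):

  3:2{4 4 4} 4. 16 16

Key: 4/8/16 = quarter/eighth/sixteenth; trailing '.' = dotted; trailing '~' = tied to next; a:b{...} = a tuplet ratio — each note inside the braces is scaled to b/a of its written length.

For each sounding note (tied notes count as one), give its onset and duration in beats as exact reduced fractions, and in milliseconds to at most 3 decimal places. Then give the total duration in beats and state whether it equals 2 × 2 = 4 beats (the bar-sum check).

1) 0.0ms=0b +210.526ms=2/3b
2) 210.526ms=2/3b +210.526ms=2/3b
3) 421.053ms=4/3b +210.526ms=2/3b
4) 631.579ms=2b +473.684ms=3/2b
5) 1105.263ms=7/2b +78.947ms=1/4b
6) 1184.211ms=15/4b +78.947ms=1/4b
Σ=4b of 4 (190bpm 2/4) — PASS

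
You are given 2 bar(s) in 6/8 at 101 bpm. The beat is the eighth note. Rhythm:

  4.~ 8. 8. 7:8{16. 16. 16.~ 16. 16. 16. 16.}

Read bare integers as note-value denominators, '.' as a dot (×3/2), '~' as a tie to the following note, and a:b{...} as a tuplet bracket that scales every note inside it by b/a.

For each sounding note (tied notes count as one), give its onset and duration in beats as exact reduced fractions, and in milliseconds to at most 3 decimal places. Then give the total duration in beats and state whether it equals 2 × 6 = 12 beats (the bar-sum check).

1) 0.0ms=0b +2673.267ms=9/2b
2) 2673.267ms=9/2b +891.089ms=3/2b
3) 3564.356ms=6b +509.194ms=6/7b
4) 4073.55ms=48/7b +509.194ms=6/7b
5) 4582.744ms=54/7b +1018.388ms=12/7b
6) 5601.132ms=66/7b +509.194ms=6/7b
7) 6110.325ms=72/7b +509.194ms=6/7b
8) 6619.519ms=78/7b +509.194ms=6/7b
Σ=12b of 12 (101bpm 6/8) — PASS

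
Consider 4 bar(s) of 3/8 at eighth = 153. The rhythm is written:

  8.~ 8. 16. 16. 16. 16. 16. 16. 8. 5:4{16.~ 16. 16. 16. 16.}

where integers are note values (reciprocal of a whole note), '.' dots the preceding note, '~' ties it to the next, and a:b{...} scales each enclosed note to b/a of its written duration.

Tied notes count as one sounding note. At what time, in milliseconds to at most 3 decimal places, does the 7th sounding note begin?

note 7 onset = 27/4b = 2647.059ms

1. 0.0ms @ 0 + 1176.471ms (3)
2. 1176.471ms @ 3 + 294.118ms (3/4)
3. 1470.588ms @ 15/4 + 294.118ms (3/4)
4. 1764.706ms @ 9/2 + 294.118ms (3/4)
5. 2058.824ms @ 21/4 + 294.118ms (3/4)
6. 2352.941ms @ 6 + 294.118ms (3/4)
7. 2647.059ms @ 27/4 + 294.118ms (3/4)
8. 2941.176ms @ 15/2 + 588.235ms (3/2)
9. 3529.412ms @ 9 + 470.588ms (6/5)
10. 4000.0ms @ 51/5 + 235.294ms (3/5)
11. 4235.294ms @ 54/5 + 235.294ms (3/5)
12. 4470.588ms @ 57/5 + 235.294ms (3/5)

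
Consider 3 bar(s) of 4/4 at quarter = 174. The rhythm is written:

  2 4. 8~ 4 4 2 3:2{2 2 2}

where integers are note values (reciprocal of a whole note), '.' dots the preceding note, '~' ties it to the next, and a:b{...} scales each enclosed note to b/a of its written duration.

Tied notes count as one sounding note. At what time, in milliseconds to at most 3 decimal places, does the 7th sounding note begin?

note 7 onset = 28/3b = 3218.391ms

1. 0.0ms @ 0 + 689.655ms (2)
2. 689.655ms @ 2 + 517.241ms (3/2)
3. 1206.897ms @ 7/2 + 517.241ms (3/2)
4. 1724.138ms @ 5 + 344.828ms (1)
5. 2068.966ms @ 6 + 689.655ms (2)
6. 2758.621ms @ 8 + 459.77ms (4/3)
7. 3218.391ms @ 28/3 + 459.77ms (4/3)
8. 3678.161ms @ 32/3 + 459.77ms (4/3)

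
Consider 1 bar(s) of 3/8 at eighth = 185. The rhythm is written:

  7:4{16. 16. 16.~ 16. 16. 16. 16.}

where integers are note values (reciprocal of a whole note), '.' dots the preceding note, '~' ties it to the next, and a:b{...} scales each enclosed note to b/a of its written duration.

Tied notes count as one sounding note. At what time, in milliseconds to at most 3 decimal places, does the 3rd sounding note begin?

1. 0.0ms @ 0 + 138.996ms (3/7)
2. 138.996ms @ 3/7 + 138.996ms (3/7)
3. 277.992ms @ 6/7 + 277.992ms (6/7)
4. 555.985ms @ 12/7 + 138.996ms (3/7)
5. 694.981ms @ 15/7 + 138.996ms (3/7)
6. 833.977ms @ 18/7 + 138.996ms (3/7)

note 3 onset = 6/7b = 277.992ms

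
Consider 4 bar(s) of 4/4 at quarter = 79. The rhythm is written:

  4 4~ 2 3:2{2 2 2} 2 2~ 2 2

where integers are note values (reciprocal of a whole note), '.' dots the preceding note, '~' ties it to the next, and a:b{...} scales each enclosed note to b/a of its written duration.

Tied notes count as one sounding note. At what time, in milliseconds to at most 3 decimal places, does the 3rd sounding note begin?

note 3 onset = 4b = 3037.975ms

1. 0.0ms @ 0 + 759.494ms (1)
2. 759.494ms @ 1 + 2278.481ms (3)
3. 3037.975ms @ 4 + 1012.658ms (4/3)
4. 4050.633ms @ 16/3 + 1012.658ms (4/3)
5. 5063.291ms @ 20/3 + 1012.658ms (4/3)
6. 6075.949ms @ 8 + 1518.987ms (2)
7. 7594.937ms @ 10 + 3037.975ms (4)
8. 10632.911ms @ 14 + 1518.987ms (2)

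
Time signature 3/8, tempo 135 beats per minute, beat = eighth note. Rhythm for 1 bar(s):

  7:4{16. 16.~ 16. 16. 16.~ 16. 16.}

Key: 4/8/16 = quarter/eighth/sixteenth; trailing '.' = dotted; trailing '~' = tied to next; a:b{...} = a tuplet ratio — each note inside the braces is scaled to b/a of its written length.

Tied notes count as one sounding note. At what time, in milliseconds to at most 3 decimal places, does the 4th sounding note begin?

note 4 onset = 12/7b = 761.905ms

1. 0.0ms @ 0 + 190.476ms (3/7)
2. 190.476ms @ 3/7 + 380.952ms (6/7)
3. 571.429ms @ 9/7 + 190.476ms (3/7)
4. 761.905ms @ 12/7 + 380.952ms (6/7)
5. 1142.857ms @ 18/7 + 190.476ms (3/7)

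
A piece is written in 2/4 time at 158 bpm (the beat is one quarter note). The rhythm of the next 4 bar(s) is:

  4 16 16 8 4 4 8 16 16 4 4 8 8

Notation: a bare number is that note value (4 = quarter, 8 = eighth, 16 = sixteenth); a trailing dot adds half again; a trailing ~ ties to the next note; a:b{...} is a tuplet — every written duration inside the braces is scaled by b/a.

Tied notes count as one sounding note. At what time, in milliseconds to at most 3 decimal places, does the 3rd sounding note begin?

note 3 onset = 5/4b = 474.684ms

1. 0.0ms @ 0 + 379.747ms (1)
2. 379.747ms @ 1 + 94.937ms (1/4)
3. 474.684ms @ 5/4 + 94.937ms (1/4)
4. 569.62ms @ 3/2 + 189.873ms (1/2)
5. 759.494ms @ 2 + 379.747ms (1)
6. 1139.241ms @ 3 + 379.747ms (1)
7. 1518.987ms @ 4 + 189.873ms (1/2)
8. 1708.861ms @ 9/2 + 94.937ms (1/4)
9. 1803.797ms @ 19/4 + 94.937ms (1/4)
10. 1898.734ms @ 5 + 379.747ms (1)
11. 2278.481ms @ 6 + 379.747ms (1)
12. 2658.228ms @ 7 + 189.873ms (1/2)
13. 2848.101ms @ 15/2 + 189.873ms (1/2)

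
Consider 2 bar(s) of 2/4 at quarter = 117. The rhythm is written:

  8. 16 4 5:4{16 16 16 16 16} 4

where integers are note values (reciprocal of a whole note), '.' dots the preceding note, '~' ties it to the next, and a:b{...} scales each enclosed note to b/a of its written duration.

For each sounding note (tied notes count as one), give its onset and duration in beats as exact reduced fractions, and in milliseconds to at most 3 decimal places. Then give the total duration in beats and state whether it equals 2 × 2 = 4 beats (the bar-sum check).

1) 0.0ms=0b +384.615ms=3/4b
2) 384.615ms=3/4b +128.205ms=1/4b
3) 512.821ms=1b +512.821ms=1b
4) 1025.641ms=2b +102.564ms=1/5b
5) 1128.205ms=11/5b +102.564ms=1/5b
6) 1230.769ms=12/5b +102.564ms=1/5b
7) 1333.333ms=13/5b +102.564ms=1/5b
8) 1435.897ms=14/5b +102.564ms=1/5b
9) 1538.462ms=3b +512.821ms=1b
Σ=4b of 4 (117bpm 2/4) — PASS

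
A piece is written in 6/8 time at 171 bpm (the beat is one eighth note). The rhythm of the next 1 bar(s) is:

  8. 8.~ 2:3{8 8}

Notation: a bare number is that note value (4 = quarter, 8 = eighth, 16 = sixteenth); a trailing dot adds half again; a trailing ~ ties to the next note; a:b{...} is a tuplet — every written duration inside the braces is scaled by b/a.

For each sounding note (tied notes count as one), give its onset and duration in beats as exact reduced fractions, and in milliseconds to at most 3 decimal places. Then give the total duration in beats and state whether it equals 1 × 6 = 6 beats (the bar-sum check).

1) 0.0ms=0b +526.316ms=3/2b
2) 526.316ms=3/2b +1052.632ms=3b
3) 1578.947ms=9/2b +526.316ms=3/2b
Σ=6b of 6 (171bpm 6/8) — PASS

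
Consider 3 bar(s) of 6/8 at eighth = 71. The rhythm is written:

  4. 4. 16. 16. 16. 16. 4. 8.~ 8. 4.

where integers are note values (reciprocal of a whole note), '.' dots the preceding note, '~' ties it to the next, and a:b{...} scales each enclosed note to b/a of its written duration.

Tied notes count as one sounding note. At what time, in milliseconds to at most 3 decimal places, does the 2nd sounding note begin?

1. 0.0ms @ 0 + 2535.211ms (3)
2. 2535.211ms @ 3 + 2535.211ms (3)
3. 5070.423ms @ 6 + 633.803ms (3/4)
4. 5704.225ms @ 27/4 + 633.803ms (3/4)
5. 6338.028ms @ 15/2 + 633.803ms (3/4)
6. 6971.831ms @ 33/4 + 633.803ms (3/4)
7. 7605.634ms @ 9 + 2535.211ms (3)
8. 10140.845ms @ 12 + 2535.211ms (3)
9. 12676.056ms @ 15 + 2535.211ms (3)

note 2 onset = 3b = 2535.211ms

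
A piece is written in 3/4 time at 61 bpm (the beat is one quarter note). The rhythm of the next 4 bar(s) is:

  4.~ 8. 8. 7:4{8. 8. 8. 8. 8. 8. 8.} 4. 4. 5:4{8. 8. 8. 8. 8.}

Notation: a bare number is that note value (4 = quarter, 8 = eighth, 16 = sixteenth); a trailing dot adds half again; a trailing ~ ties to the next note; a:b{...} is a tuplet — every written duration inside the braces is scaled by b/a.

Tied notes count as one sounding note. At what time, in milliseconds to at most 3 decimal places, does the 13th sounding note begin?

1. 0.0ms @ 0 + 2213.115ms (9/4)
2. 2213.115ms @ 9/4 + 737.705ms (3/4)
3. 2950.82ms @ 3 + 421.546ms (3/7)
4. 3372.365ms @ 24/7 + 421.546ms (3/7)
5. 3793.911ms @ 27/7 + 421.546ms (3/7)
6. 4215.457ms @ 30/7 + 421.546ms (3/7)
7. 4637.002ms @ 33/7 + 421.546ms (3/7)
8. 5058.548ms @ 36/7 + 421.546ms (3/7)
9. 5480.094ms @ 39/7 + 421.546ms (3/7)
10. 5901.639ms @ 6 + 1475.41ms (3/2)
11. 7377.049ms @ 15/2 + 1475.41ms (3/2)
12. 8852.459ms @ 9 + 590.164ms (3/5)
13. 9442.623ms @ 48/5 + 590.164ms (3/5)
14. 10032.787ms @ 51/5 + 590.164ms (3/5)
15. 10622.951ms @ 54/5 + 590.164ms (3/5)
16. 11213.115ms @ 57/5 + 590.164ms (3/5)

note 13 onset = 48/5b = 9442.623ms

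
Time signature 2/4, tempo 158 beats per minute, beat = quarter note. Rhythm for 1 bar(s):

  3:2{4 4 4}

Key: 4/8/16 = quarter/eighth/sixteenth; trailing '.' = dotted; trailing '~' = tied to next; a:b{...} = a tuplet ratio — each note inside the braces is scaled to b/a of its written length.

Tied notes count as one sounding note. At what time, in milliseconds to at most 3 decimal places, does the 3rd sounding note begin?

note 3 onset = 4/3b = 506.329ms

1. 0.0ms @ 0 + 253.165ms (2/3)
2. 253.165ms @ 2/3 + 253.165ms (2/3)
3. 506.329ms @ 4/3 + 253.165ms (2/3)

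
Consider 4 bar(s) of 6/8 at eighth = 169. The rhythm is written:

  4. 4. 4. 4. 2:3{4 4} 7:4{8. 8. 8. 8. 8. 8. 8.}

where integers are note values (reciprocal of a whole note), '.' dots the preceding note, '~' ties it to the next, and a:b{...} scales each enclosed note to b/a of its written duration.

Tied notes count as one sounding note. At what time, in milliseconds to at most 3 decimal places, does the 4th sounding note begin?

1. 0.0ms @ 0 + 1065.089ms (3)
2. 1065.089ms @ 3 + 1065.089ms (3)
3. 2130.178ms @ 6 + 1065.089ms (3)
4. 3195.266ms @ 9 + 1065.089ms (3)
5. 4260.355ms @ 12 + 1065.089ms (3)
6. 5325.444ms @ 15 + 1065.089ms (3)
7. 6390.533ms @ 18 + 304.311ms (6/7)
8. 6694.844ms @ 132/7 + 304.311ms (6/7)
9. 6999.155ms @ 138/7 + 304.311ms (6/7)
10. 7303.466ms @ 144/7 + 304.311ms (6/7)
11. 7607.777ms @ 150/7 + 304.311ms (6/7)
12. 7912.088ms @ 156/7 + 304.311ms (6/7)
13. 8216.399ms @ 162/7 + 304.311ms (6/7)

note 4 onset = 9b = 3195.266ms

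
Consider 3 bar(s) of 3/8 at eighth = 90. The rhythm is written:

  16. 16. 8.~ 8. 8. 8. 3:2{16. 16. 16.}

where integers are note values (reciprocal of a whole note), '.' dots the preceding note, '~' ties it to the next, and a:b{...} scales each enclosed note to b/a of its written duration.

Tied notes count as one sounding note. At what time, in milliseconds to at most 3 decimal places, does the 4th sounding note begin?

note 4 onset = 9/2b = 3000.0ms

1. 0.0ms @ 0 + 500.0ms (3/4)
2. 500.0ms @ 3/4 + 500.0ms (3/4)
3. 1000.0ms @ 3/2 + 2000.0ms (3)
4. 3000.0ms @ 9/2 + 1000.0ms (3/2)
5. 4000.0ms @ 6 + 1000.0ms (3/2)
6. 5000.0ms @ 15/2 + 333.333ms (1/2)
7. 5333.333ms @ 8 + 333.333ms (1/2)
8. 5666.667ms @ 17/2 + 333.333ms (1/2)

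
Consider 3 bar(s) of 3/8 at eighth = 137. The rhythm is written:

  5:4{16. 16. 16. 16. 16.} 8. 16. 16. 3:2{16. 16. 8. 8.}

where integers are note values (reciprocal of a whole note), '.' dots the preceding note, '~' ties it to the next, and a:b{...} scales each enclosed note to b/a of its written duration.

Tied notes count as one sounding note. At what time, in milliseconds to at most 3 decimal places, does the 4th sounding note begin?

note 4 onset = 9/5b = 788.321ms

1. 0.0ms @ 0 + 262.774ms (3/5)
2. 262.774ms @ 3/5 + 262.774ms (3/5)
3. 525.547ms @ 6/5 + 262.774ms (3/5)
4. 788.321ms @ 9/5 + 262.774ms (3/5)
5. 1051.095ms @ 12/5 + 262.774ms (3/5)
6. 1313.869ms @ 3 + 656.934ms (3/2)
7. 1970.803ms @ 9/2 + 328.467ms (3/4)
8. 2299.27ms @ 21/4 + 328.467ms (3/4)
9. 2627.737ms @ 6 + 218.978ms (1/2)
10. 2846.715ms @ 13/2 + 218.978ms (1/2)
11. 3065.693ms @ 7 + 437.956ms (1)
12. 3503.65ms @ 8 + 437.956ms (1)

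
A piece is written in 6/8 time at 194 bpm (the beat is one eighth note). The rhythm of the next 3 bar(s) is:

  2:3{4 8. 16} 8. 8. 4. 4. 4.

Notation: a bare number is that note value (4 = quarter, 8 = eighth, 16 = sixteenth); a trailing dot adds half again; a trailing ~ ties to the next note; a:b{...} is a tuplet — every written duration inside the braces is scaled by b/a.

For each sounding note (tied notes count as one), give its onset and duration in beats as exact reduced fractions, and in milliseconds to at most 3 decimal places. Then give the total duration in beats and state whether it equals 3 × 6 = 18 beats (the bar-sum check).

1) 0.0ms=0b +927.835ms=3b
2) 927.835ms=3b +695.876ms=9/4b
3) 1623.711ms=21/4b +231.959ms=3/4b
4) 1855.67ms=6b +463.918ms=3/2b
5) 2319.588ms=15/2b +463.918ms=3/2b
6) 2783.505ms=9b +927.835ms=3b
7) 3711.34ms=12b +927.835ms=3b
8) 4639.175ms=15b +927.835ms=3b
Σ=18b of 18 (194bpm 6/8) — PASS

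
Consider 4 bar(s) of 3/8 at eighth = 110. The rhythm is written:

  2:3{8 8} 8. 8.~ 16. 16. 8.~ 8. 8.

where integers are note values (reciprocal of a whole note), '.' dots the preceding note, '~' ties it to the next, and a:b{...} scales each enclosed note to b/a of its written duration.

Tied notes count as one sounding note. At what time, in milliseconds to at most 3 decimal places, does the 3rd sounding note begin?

1. 0.0ms @ 0 + 818.182ms (3/2)
2. 818.182ms @ 3/2 + 818.182ms (3/2)
3. 1636.364ms @ 3 + 818.182ms (3/2)
4. 2454.545ms @ 9/2 + 1227.273ms (9/4)
5. 3681.818ms @ 27/4 + 409.091ms (3/4)
6. 4090.909ms @ 15/2 + 1636.364ms (3)
7. 5727.273ms @ 21/2 + 818.182ms (3/2)

note 3 onset = 3b = 1636.364ms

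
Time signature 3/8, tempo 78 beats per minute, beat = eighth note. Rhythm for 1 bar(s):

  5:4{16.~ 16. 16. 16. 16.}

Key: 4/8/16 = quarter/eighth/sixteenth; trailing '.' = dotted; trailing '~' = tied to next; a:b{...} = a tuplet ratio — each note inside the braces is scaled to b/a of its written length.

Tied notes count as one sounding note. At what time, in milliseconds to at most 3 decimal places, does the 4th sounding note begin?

1. 0.0ms @ 0 + 923.077ms (6/5)
2. 923.077ms @ 6/5 + 461.538ms (3/5)
3. 1384.615ms @ 9/5 + 461.538ms (3/5)
4. 1846.154ms @ 12/5 + 461.538ms (3/5)

note 4 onset = 12/5b = 1846.154ms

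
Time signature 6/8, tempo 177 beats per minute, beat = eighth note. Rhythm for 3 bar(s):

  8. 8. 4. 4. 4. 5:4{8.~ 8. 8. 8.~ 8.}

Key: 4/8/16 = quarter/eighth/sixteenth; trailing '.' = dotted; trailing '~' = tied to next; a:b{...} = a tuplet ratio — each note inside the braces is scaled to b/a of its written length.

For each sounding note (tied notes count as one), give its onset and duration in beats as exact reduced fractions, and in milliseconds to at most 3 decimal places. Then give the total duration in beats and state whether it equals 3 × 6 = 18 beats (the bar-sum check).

1) 0.0ms=0b +508.475ms=3/2b
2) 508.475ms=3/2b +508.475ms=3/2b
3) 1016.949ms=3b +1016.949ms=3b
4) 2033.898ms=6b +1016.949ms=3b
5) 3050.847ms=9b +1016.949ms=3b
6) 4067.797ms=12b +813.559ms=12/5b
7) 4881.356ms=72/5b +406.78ms=6/5b
8) 5288.136ms=78/5b +813.559ms=12/5b
Σ=18b of 18 (177bpm 6/8) — PASS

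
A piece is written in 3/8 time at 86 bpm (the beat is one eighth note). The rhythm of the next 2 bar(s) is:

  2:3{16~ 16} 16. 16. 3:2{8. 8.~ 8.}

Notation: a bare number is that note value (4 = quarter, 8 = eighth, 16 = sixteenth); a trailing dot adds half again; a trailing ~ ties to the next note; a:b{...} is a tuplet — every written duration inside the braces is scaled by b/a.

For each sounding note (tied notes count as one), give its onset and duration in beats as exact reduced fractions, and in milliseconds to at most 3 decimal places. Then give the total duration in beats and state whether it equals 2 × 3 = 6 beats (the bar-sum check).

1) 0.0ms=0b +1046.512ms=3/2b
2) 1046.512ms=3/2b +523.256ms=3/4b
3) 1569.767ms=9/4b +523.256ms=3/4b
4) 2093.023ms=3b +697.674ms=1b
5) 2790.698ms=4b +1395.349ms=2b
Σ=6b of 6 (86bpm 3/8) — PASS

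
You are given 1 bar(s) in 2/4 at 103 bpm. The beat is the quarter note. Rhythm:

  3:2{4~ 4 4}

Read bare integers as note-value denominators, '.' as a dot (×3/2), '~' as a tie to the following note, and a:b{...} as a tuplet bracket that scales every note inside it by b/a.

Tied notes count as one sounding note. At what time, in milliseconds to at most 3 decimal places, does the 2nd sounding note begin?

note 2 onset = 4/3b = 776.699ms

1. 0.0ms @ 0 + 776.699ms (4/3)
2. 776.699ms @ 4/3 + 388.35ms (2/3)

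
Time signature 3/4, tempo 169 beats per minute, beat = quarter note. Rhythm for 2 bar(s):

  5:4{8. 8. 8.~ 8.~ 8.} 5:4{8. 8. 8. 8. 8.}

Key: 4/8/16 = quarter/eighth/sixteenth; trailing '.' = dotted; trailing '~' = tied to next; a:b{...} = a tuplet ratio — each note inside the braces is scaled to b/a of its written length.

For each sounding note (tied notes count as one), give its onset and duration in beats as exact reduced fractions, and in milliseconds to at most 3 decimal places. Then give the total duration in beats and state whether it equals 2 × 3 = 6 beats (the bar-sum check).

1) 0.0ms=0b +213.018ms=3/5b
2) 213.018ms=3/5b +213.018ms=3/5b
3) 426.036ms=6/5b +639.053ms=9/5b
4) 1065.089ms=3b +213.018ms=3/5b
5) 1278.107ms=18/5b +213.018ms=3/5b
6) 1491.124ms=21/5b +213.018ms=3/5b
7) 1704.142ms=24/5b +213.018ms=3/5b
8) 1917.16ms=27/5b +213.018ms=3/5b
Σ=6b of 6 (169bpm 3/4) — PASS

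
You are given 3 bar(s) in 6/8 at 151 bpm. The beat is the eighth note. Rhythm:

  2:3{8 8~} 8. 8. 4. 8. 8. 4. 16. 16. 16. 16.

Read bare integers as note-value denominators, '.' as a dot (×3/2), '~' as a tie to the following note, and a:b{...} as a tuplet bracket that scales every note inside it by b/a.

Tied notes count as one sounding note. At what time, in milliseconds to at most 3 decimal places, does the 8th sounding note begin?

1. 0.0ms @ 0 + 596.026ms (3/2)
2. 596.026ms @ 3/2 + 1192.053ms (3)
3. 1788.079ms @ 9/2 + 596.026ms (3/2)
4. 2384.106ms @ 6 + 1192.053ms (3)
5. 3576.159ms @ 9 + 596.026ms (3/2)
6. 4172.185ms @ 21/2 + 596.026ms (3/2)
7. 4768.212ms @ 12 + 1192.053ms (3)
8. 5960.265ms @ 15 + 298.013ms (3/4)
9. 6258.278ms @ 63/4 + 298.013ms (3/4)
10. 6556.291ms @ 33/2 + 298.013ms (3/4)
11. 6854.305ms @ 69/4 + 298.013ms (3/4)

note 8 onset = 15b = 5960.265ms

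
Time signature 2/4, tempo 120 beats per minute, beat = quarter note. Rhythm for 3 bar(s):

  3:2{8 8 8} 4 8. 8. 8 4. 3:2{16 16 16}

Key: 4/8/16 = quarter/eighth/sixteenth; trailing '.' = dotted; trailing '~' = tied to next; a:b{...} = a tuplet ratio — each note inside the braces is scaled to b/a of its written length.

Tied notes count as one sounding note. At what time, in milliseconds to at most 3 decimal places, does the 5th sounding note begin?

1. 0.0ms @ 0 + 166.667ms (1/3)
2. 166.667ms @ 1/3 + 166.667ms (1/3)
3. 333.333ms @ 2/3 + 166.667ms (1/3)
4. 500.0ms @ 1 + 500.0ms (1)
5. 1000.0ms @ 2 + 375.0ms (3/4)
6. 1375.0ms @ 11/4 + 375.0ms (3/4)
7. 1750.0ms @ 7/2 + 250.0ms (1/2)
8. 2000.0ms @ 4 + 750.0ms (3/2)
9. 2750.0ms @ 11/2 + 83.333ms (1/6)
10. 2833.333ms @ 17/3 + 83.333ms (1/6)
11. 2916.667ms @ 35/6 + 83.333ms (1/6)

note 5 onset = 2b = 1000.0ms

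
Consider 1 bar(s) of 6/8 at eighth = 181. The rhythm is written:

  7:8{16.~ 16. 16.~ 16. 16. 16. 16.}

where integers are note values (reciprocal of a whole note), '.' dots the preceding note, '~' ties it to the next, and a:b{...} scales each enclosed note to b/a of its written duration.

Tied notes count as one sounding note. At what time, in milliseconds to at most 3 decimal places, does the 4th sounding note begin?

note 4 onset = 30/7b = 1420.679ms

1. 0.0ms @ 0 + 568.272ms (12/7)
2. 568.272ms @ 12/7 + 568.272ms (12/7)
3. 1136.543ms @ 24/7 + 284.136ms (6/7)
4. 1420.679ms @ 30/7 + 284.136ms (6/7)
5. 1704.815ms @ 36/7 + 284.136ms (6/7)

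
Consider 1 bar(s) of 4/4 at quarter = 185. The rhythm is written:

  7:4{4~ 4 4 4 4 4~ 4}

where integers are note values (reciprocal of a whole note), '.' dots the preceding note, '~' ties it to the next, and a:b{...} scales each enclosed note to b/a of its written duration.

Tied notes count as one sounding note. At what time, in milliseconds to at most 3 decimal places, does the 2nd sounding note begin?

note 2 onset = 8/7b = 370.656ms

1. 0.0ms @ 0 + 370.656ms (8/7)
2. 370.656ms @ 8/7 + 185.328ms (4/7)
3. 555.985ms @ 12/7 + 185.328ms (4/7)
4. 741.313ms @ 16/7 + 185.328ms (4/7)
5. 926.641ms @ 20/7 + 370.656ms (8/7)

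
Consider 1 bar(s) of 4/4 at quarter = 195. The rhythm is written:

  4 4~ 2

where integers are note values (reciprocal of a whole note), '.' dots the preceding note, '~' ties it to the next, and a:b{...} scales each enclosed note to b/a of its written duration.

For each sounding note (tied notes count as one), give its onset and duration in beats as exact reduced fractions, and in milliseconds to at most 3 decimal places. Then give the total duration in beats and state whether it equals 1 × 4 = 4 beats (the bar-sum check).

1) 0.0ms=0b +307.692ms=1b
2) 307.692ms=1b +923.077ms=3b
Σ=4b of 4 (195bpm 4/4) — PASS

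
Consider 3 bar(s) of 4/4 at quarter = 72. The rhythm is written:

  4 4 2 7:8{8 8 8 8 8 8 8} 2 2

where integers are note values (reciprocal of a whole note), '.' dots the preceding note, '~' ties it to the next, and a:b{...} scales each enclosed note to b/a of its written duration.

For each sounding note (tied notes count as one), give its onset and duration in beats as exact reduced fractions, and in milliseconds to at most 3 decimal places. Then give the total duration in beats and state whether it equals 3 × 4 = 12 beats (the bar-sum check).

1) 0.0ms=0b +833.333ms=1b
2) 833.333ms=1b +833.333ms=1b
3) 1666.667ms=2b +1666.667ms=2b
4) 3333.333ms=4b +476.19ms=4/7b
5) 3809.524ms=32/7b +476.19ms=4/7b
6) 4285.714ms=36/7b +476.19ms=4/7b
7) 4761.905ms=40/7b +476.19ms=4/7b
8) 5238.095ms=44/7b +476.19ms=4/7b
9) 5714.286ms=48/7b +476.19ms=4/7b
10) 6190.476ms=52/7b +476.19ms=4/7b
11) 6666.667ms=8b +1666.667ms=2b
12) 8333.333ms=10b +1666.667ms=2b
Σ=12b of 12 (72bpm 4/4) — PASS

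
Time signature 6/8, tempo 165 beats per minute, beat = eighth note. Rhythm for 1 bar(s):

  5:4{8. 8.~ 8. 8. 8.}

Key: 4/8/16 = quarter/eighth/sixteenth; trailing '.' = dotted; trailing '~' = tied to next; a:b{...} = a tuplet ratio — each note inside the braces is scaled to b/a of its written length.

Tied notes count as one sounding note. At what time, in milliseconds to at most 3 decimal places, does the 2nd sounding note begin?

note 2 onset = 6/5b = 436.364ms

1. 0.0ms @ 0 + 436.364ms (6/5)
2. 436.364ms @ 6/5 + 872.727ms (12/5)
3. 1309.091ms @ 18/5 + 436.364ms (6/5)
4. 1745.455ms @ 24/5 + 436.364ms (6/5)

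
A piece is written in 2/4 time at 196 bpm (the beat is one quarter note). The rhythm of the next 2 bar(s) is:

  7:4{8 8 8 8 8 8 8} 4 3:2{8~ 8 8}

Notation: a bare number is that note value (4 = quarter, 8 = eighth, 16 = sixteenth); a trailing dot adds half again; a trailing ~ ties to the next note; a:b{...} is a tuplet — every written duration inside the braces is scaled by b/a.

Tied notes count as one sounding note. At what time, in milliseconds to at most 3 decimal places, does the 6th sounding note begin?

1. 0.0ms @ 0 + 87.464ms (2/7)
2. 87.464ms @ 2/7 + 87.464ms (2/7)
3. 174.927ms @ 4/7 + 87.464ms (2/7)
4. 262.391ms @ 6/7 + 87.464ms (2/7)
5. 349.854ms @ 8/7 + 87.464ms (2/7)
6. 437.318ms @ 10/7 + 87.464ms (2/7)
7. 524.781ms @ 12/7 + 87.464ms (2/7)
8. 612.245ms @ 2 + 306.122ms (1)
9. 918.367ms @ 3 + 204.082ms (2/3)
10. 1122.449ms @ 11/3 + 102.041ms (1/3)

note 6 onset = 10/7b = 437.318ms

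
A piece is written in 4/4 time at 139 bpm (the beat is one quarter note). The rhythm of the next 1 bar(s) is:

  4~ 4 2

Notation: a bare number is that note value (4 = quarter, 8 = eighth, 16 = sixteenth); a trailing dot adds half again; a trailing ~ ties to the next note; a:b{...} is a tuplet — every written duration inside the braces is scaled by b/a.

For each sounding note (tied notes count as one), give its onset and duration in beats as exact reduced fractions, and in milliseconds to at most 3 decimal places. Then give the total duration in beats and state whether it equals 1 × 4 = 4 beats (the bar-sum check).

1) 0.0ms=0b +863.309ms=2b
2) 863.309ms=2b +863.309ms=2b
Σ=4b of 4 (139bpm 4/4) — PASS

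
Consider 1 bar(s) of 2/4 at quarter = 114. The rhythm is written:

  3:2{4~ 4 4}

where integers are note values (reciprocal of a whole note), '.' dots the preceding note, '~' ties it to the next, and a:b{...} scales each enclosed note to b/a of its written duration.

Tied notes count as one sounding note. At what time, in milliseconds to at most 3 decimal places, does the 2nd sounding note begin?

note 2 onset = 4/3b = 701.754ms

1. 0.0ms @ 0 + 701.754ms (4/3)
2. 701.754ms @ 4/3 + 350.877ms (2/3)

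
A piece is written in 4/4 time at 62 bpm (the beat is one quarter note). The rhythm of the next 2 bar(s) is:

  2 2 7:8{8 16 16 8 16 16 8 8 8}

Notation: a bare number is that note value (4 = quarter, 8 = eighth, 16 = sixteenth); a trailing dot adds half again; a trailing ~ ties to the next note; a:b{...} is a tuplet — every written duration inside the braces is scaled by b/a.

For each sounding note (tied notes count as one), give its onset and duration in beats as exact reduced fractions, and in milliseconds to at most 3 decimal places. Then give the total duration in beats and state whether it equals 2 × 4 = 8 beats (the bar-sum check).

1) 0.0ms=0b +1935.484ms=2b
2) 1935.484ms=2b +1935.484ms=2b
3) 3870.968ms=4b +552.995ms=4/7b
4) 4423.963ms=32/7b +276.498ms=2/7b
5) 4700.461ms=34/7b +276.498ms=2/7b
6) 4976.959ms=36/7b +552.995ms=4/7b
7) 5529.954ms=40/7b +276.498ms=2/7b
8) 5806.452ms=6b +276.498ms=2/7b
9) 6082.949ms=44/7b +552.995ms=4/7b
10) 6635.945ms=48/7b +552.995ms=4/7b
11) 7188.94ms=52/7b +552.995ms=4/7b
Σ=8b of 8 (62bpm 4/4) — PASS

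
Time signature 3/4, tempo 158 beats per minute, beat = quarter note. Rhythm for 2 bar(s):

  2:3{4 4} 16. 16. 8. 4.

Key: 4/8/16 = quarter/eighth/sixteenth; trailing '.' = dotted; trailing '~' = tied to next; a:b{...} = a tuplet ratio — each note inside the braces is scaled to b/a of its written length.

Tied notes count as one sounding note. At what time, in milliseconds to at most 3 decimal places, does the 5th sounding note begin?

1. 0.0ms @ 0 + 569.62ms (3/2)
2. 569.62ms @ 3/2 + 569.62ms (3/2)
3. 1139.241ms @ 3 + 142.405ms (3/8)
4. 1281.646ms @ 27/8 + 142.405ms (3/8)
5. 1424.051ms @ 15/4 + 284.81ms (3/4)
6. 1708.861ms @ 9/2 + 569.62ms (3/2)

note 5 onset = 15/4b = 1424.051ms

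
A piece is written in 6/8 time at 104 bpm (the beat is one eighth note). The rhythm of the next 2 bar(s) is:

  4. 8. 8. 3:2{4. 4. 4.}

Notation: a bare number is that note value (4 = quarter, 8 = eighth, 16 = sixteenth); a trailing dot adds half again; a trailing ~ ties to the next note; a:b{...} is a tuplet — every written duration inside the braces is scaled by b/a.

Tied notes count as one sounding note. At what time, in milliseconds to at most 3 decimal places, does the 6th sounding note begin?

1. 0.0ms @ 0 + 1730.769ms (3)
2. 1730.769ms @ 3 + 865.385ms (3/2)
3. 2596.154ms @ 9/2 + 865.385ms (3/2)
4. 3461.538ms @ 6 + 1153.846ms (2)
5. 4615.385ms @ 8 + 1153.846ms (2)
6. 5769.231ms @ 10 + 1153.846ms (2)

note 6 onset = 10b = 5769.231ms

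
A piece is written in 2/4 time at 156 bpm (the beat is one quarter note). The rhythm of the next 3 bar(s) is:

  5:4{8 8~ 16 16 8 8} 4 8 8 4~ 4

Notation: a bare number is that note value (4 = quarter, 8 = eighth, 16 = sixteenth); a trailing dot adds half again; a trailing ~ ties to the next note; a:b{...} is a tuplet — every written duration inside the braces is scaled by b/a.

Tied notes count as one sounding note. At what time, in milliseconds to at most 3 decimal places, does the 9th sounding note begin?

note 9 onset = 4b = 1538.462ms

1. 0.0ms @ 0 + 153.846ms (2/5)
2. 153.846ms @ 2/5 + 230.769ms (3/5)
3. 384.615ms @ 1 + 76.923ms (1/5)
4. 461.538ms @ 6/5 + 153.846ms (2/5)
5. 615.385ms @ 8/5 + 153.846ms (2/5)
6. 769.231ms @ 2 + 384.615ms (1)
7. 1153.846ms @ 3 + 192.308ms (1/2)
8. 1346.154ms @ 7/2 + 192.308ms (1/2)
9. 1538.462ms @ 4 + 769.231ms (2)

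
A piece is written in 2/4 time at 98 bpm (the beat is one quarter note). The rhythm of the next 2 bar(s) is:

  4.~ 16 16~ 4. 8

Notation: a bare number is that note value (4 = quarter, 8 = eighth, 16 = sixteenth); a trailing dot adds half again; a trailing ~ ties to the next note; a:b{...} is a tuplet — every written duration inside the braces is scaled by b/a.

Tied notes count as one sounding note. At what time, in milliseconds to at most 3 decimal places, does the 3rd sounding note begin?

1. 0.0ms @ 0 + 1071.429ms (7/4)
2. 1071.429ms @ 7/4 + 1071.429ms (7/4)
3. 2142.857ms @ 7/2 + 306.122ms (1/2)

note 3 onset = 7/2b = 2142.857ms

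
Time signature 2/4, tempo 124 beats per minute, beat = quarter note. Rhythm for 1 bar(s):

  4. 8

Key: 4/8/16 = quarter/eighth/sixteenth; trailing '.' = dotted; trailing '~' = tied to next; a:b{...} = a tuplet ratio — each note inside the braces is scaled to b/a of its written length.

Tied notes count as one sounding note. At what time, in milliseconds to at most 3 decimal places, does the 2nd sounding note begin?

note 2 onset = 3/2b = 725.806ms

1. 0.0ms @ 0 + 725.806ms (3/2)
2. 725.806ms @ 3/2 + 241.935ms (1/2)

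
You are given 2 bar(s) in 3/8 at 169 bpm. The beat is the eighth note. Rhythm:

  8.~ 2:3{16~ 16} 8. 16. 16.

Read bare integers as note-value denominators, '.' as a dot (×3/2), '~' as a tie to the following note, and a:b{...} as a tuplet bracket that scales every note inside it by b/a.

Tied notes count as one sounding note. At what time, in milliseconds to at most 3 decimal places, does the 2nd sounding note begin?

1. 0.0ms @ 0 + 1065.089ms (3)
2. 1065.089ms @ 3 + 532.544ms (3/2)
3. 1597.633ms @ 9/2 + 266.272ms (3/4)
4. 1863.905ms @ 21/4 + 266.272ms (3/4)

note 2 onset = 3b = 1065.089ms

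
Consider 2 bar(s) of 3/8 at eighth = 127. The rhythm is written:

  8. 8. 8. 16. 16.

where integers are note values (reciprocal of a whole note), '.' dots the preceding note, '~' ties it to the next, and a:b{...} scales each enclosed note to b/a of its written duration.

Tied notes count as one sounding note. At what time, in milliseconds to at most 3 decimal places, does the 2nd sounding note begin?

1. 0.0ms @ 0 + 708.661ms (3/2)
2. 708.661ms @ 3/2 + 708.661ms (3/2)
3. 1417.323ms @ 3 + 708.661ms (3/2)
4. 2125.984ms @ 9/2 + 354.331ms (3/4)
5. 2480.315ms @ 21/4 + 354.331ms (3/4)

note 2 onset = 3/2b = 708.661ms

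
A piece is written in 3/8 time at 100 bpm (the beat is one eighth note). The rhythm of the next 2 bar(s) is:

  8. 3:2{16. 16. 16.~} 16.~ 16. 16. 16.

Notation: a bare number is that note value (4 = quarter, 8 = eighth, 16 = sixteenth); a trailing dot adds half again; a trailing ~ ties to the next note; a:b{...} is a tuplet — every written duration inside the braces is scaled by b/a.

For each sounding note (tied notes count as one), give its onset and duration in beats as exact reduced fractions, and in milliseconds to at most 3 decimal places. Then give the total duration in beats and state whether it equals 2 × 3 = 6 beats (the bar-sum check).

1) 0.0ms=0b +900.0ms=3/2b
2) 900.0ms=3/2b +300.0ms=1/2b
3) 1200.0ms=2b +300.0ms=1/2b
4) 1500.0ms=5/2b +1200.0ms=2b
5) 2700.0ms=9/2b +450.0ms=3/4b
6) 3150.0ms=21/4b +450.0ms=3/4b
Σ=6b of 6 (100bpm 3/8) — PASS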